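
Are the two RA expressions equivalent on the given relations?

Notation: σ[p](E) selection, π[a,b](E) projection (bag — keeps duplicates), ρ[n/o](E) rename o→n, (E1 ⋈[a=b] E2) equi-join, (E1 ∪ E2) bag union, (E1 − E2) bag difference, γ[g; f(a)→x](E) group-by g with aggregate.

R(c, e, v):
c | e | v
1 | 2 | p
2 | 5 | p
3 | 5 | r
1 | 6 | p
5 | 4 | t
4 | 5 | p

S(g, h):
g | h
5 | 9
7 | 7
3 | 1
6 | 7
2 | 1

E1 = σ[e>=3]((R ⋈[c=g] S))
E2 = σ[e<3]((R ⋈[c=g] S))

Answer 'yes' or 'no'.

E1 stepwise |·|:
  R → 6
  S → 5
  (R ⋈[c=g] S) → 3
  σ[e>=3]((R ⋈[c=g] S)) → 3
E2 stepwise |·|:
  R → 6
  S → 5
  (R ⋈[c=g] S) → 3
  σ[e<3]((R ⋈[c=g] S)) → 0

E1 result:
c | e | v | g | h
2 | 5 | p | 2 | 1
3 | 5 | r | 3 | 1
5 | 4 | t | 5 | 9
E2 result:
c | e | v | g | h
(0 rows)
Witness: (3, 5, 'r', 3, 1) appears 1× in E1 but 0× in E2.

no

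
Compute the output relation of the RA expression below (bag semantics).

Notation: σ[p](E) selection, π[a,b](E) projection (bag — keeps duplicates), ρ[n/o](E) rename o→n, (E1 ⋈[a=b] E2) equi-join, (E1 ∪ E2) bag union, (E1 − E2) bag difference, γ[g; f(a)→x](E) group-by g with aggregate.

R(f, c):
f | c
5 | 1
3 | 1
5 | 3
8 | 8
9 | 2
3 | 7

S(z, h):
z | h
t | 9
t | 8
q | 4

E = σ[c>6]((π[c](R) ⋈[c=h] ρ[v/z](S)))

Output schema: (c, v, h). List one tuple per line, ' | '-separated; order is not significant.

Row counts bottom-up:
  R → 6
  π[c](R) → 6
  S → 3
  ρ[v/z](S) → 3
  (π[c](R) ⋈[c=h] ρ[v/z](S)) → 1
  σ[c>6]((π[c](R) ⋈[c=h] ρ[v/z](S))) → 1

== RESULT ==
c | v | h
8 | t | 8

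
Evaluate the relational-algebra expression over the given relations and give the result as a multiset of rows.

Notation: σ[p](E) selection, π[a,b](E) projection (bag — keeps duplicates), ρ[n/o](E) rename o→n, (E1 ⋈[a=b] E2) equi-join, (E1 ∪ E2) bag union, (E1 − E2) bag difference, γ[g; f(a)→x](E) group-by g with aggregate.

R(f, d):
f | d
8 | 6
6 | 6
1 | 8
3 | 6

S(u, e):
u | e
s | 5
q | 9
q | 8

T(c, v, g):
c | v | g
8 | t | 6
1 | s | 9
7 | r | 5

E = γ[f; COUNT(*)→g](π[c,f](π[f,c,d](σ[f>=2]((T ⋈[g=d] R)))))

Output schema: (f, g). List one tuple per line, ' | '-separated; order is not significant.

Row counts bottom-up:
  T → 3
  R → 4
  (T ⋈[g=d] R) → 3
  σ[f>=2]((T ⋈[g=d] R)) → 3
  π[f,c,d](σ[f>=2]((T ⋈[g=d] R))) → 3
  π[c,f](π[f,c,d](σ[f>=2]((T ⋈[g=d] R)))) → 3
  γ[f; COUNT(*)→g](π[c,f](π[f,c,d](σ[f>=2]((T ⋈[g=d] R))))) → 3

== RESULT ==
f | g
3 | 1
6 | 1
8 | 1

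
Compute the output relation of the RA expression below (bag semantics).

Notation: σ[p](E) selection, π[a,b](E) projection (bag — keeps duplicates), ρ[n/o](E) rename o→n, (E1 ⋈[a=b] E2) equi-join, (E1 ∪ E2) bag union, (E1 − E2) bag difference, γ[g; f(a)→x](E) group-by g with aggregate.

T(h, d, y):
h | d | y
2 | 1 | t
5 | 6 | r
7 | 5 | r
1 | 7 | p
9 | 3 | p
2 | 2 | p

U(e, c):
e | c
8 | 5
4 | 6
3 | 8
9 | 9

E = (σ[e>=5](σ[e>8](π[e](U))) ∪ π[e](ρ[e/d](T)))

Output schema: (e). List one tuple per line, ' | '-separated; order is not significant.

Row counts bottom-up:
  U → 4
  π[e](U) → 4
  σ[e>8](π[e](U)) → 1
  σ[e>=5](σ[e>8](π[e](U))) → 1
  T → 6
  ρ[e/d](T) → 6
  π[e](ρ[e/d](T)) → 6
  (σ[e>=5](σ[e>8](π[e](U))) ∪ π[e](ρ[e/d](T))) → 7

== RESULT ==
e
1
2
3
5
6
7
9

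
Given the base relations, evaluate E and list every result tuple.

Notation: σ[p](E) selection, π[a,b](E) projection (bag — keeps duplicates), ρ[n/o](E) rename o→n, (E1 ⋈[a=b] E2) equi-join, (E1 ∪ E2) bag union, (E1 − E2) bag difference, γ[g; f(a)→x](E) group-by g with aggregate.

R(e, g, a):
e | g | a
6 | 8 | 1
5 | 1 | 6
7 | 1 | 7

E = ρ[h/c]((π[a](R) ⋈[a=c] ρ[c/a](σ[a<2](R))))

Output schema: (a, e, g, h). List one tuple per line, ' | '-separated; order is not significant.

Subexpression sizes:
  R → 3
  π[a](R) → 3
  R → 3
  σ[a<2](R) → 1
  ρ[c/a](σ[a<2](R)) → 1
  (π[a](R) ⋈[a=c] ρ[c/a](σ[a<2](R))) → 1
  ρ[h/c]((π[a](R) ⋈[a=c] ρ[c/a](σ[a<2](R)))) → 1

== RESULT ==
a | e | g | h
1 | 6 | 8 | 1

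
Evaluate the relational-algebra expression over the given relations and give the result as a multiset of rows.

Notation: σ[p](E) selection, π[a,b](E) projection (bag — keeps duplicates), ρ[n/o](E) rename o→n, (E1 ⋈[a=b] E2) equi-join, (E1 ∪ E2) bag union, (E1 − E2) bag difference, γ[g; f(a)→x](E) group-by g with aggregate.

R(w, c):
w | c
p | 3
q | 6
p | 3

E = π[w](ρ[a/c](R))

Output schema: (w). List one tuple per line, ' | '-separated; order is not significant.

Subexpression sizes:
  R → 3
  ρ[a/c](R) → 3
  π[w](ρ[a/c](R)) → 3

== RESULT ==
w
p
p
q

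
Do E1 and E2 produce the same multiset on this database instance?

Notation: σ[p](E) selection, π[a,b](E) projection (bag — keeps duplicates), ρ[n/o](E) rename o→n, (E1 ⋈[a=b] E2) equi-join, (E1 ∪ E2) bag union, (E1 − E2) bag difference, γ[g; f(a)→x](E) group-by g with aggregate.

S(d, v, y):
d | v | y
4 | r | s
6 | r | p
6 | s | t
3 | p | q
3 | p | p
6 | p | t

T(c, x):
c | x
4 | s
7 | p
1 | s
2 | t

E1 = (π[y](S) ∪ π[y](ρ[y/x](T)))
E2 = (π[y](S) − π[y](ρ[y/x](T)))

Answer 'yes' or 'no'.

E1 subexpression sizes:
  S → 6
  π[y](S) → 6
  T → 4
  ρ[y/x](T) → 4
  π[y](ρ[y/x](T)) → 4
  (π[y](S) ∪ π[y](ρ[y/x](T))) → 10
E2 subexpression sizes:
  S → 6
  π[y](S) → 6
  T → 4
  ρ[y/x](T) → 4
  π[y](ρ[y/x](T)) → 4
  (π[y](S) − π[y](ρ[y/x](T))) → 3

E1 result:
y
p
p
p
q
s
s
s
t
t
t
E2 result:
y
p
q
t
Witness: ('s',) appears 3× in E1 but 0× in E2.

no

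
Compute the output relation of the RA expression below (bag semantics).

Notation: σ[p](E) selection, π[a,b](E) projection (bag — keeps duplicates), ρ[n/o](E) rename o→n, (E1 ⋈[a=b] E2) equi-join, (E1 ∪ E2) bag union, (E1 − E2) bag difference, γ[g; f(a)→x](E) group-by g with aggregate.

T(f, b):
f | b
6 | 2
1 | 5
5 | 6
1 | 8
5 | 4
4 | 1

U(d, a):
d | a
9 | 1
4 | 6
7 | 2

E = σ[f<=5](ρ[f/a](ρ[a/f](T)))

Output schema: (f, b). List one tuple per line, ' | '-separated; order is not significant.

Per-node cardinality:
  T → 6
  ρ[a/f](T) → 6
  ρ[f/a](ρ[a/f](T)) → 6
  σ[f<=5](ρ[f/a](ρ[a/f](T))) → 5

== RESULT ==
f | b
1 | 5
1 | 8
4 | 1
5 | 4
5 | 6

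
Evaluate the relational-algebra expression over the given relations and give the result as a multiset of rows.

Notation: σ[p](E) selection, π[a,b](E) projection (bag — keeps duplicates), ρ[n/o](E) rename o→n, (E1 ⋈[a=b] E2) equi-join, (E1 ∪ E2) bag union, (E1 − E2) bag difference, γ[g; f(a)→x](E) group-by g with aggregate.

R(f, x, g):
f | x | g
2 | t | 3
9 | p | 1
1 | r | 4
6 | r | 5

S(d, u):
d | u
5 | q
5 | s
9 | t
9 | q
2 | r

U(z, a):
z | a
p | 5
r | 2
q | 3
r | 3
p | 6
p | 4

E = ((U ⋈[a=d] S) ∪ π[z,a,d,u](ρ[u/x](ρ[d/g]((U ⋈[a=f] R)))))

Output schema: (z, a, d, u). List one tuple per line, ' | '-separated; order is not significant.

Stepwise |·|:
  U → 6
  S → 5
  (U ⋈[a=d] S) → 3
  U → 6
  R → 4
  (U ⋈[a=f] R) → 2
  ρ[d/g]((U ⋈[a=f] R)) → 2
  ρ[u/x](ρ[d/g]((U ⋈[a=f] R))) → 2
  π[z,a,d,u](ρ[u/x](ρ[d/g]((U ⋈[a=f] R)))) → 2
  ((U ⋈[a=d] S) ∪ π[z,a,d,u](ρ[u/x](ρ[d/g]((U ⋈[a=f] R))))) → 5

== RESULT ==
z | a | d | u
p | 5 | 5 | q
p | 5 | 5 | s
p | 6 | 5 | r
r | 2 | 2 | r
r | 2 | 3 | t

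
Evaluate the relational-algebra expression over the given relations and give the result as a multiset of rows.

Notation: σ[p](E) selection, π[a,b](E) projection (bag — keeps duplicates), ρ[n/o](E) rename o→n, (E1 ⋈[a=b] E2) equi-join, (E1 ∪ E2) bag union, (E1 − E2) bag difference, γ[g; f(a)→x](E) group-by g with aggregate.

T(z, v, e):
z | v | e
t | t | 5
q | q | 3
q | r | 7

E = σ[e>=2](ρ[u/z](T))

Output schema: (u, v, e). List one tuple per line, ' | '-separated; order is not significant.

Per-node cardinality:
  T → 3
  ρ[u/z](T) → 3
  σ[e>=2](ρ[u/z](T)) → 3

== RESULT ==
u | v | e
q | q | 3
q | r | 7
t | t | 5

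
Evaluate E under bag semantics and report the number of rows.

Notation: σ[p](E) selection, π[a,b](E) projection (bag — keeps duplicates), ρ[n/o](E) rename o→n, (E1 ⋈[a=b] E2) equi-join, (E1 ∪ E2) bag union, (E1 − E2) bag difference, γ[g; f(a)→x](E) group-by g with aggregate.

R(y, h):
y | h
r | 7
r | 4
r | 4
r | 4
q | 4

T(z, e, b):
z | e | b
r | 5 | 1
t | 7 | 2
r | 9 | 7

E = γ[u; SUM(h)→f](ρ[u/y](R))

Per-node cardinality:
  R → 5
  ρ[u/y](R) → 5
  γ[u; SUM(h)→f](ρ[u/y](R)) → 2

|E| = 2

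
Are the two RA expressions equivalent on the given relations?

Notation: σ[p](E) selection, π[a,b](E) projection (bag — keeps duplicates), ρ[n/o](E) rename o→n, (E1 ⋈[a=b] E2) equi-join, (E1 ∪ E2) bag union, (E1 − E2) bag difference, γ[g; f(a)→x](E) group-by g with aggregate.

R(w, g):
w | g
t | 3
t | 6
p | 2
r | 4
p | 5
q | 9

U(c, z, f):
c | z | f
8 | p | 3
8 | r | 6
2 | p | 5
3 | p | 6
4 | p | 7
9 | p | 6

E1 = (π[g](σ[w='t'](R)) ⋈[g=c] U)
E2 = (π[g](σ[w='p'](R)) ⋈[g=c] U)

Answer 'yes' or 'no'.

E1 subexpression sizes:
  R → 6
  σ[w='t'](R) → 2
  π[g](σ[w='t'](R)) → 2
  U → 6
  (π[g](σ[w='t'](R)) ⋈[g=c] U) → 1
E2 subexpression sizes:
  R → 6
  σ[w='p'](R) → 2
  π[g](σ[w='p'](R)) → 2
  U → 6
  (π[g](σ[w='p'](R)) ⋈[g=c] U) → 1

E1 result:
g | c | z | f
3 | 3 | p | 6
E2 result:
g | c | z | f
2 | 2 | p | 5
Witness: (3, 3, 'p', 6) appears 1× in E1 but 0× in E2.

no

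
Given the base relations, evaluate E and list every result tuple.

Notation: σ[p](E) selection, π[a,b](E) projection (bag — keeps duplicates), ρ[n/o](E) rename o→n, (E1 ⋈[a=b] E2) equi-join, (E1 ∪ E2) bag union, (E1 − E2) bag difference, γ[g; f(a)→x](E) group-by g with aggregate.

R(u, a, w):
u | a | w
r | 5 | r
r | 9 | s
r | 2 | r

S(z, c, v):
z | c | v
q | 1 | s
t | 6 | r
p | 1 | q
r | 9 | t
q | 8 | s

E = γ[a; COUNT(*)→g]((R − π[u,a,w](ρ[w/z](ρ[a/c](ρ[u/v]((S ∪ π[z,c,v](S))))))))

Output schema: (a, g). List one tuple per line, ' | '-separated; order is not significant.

Per-node cardinality:
  R → 3
  S → 5
  S → 5
  π[z,c,v](S) → 5
  (S ∪ π[z,c,v](S)) → 10
  ρ[u/v]((S ∪ π[z,c,v](S))) → 10
  ρ[a/c](ρ[u/v]((S ∪ π[z,c,v](S)))) → 10
  ρ[w/z](ρ[a/c](ρ[u/v]((S ∪ π[z,c,v](S))))) → 10
  π[u,a,w](ρ[w/z](ρ[a/c](ρ[u/v]((S ∪ π[z,c,v](S)))))) → 10
  (R − π[u,a,w](ρ[w/z](ρ[a/c](ρ[u/v]((S ∪ π[z,c,v](S))))))) → 3
  γ[a; COUNT(*)→g]((R − π[u,a,w](ρ[w/z](ρ[a/c](ρ[u/v]((S ∪ π[z,c,v](S)))))))) → 3

== RESULT ==
a | g
2 | 1
5 | 1
9 | 1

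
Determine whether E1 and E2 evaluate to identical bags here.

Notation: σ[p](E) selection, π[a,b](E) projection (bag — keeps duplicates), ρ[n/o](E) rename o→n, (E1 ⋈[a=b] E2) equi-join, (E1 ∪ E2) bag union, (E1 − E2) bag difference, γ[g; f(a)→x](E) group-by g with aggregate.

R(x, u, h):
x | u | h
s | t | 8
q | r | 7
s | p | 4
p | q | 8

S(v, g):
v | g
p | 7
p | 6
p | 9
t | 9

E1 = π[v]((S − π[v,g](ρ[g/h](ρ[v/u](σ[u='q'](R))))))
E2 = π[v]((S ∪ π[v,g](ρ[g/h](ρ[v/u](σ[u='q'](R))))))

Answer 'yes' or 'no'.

E1 per-node cardinality:
  S → 4
  R → 4
  σ[u='q'](R) → 1
  ρ[v/u](σ[u='q'](R)) → 1
  ρ[g/h](ρ[v/u](σ[u='q'](R))) → 1
  π[v,g](ρ[g/h](ρ[v/u](σ[u='q'](R)))) → 1
  (S − π[v,g](ρ[g/h](ρ[v/u](σ[u='q'](R))))) → 4
  π[v]((S − π[v,g](ρ[g/h](ρ[v/u](σ[u='q'](R)))))) → 4
E2 per-node cardinality:
  S → 4
  R → 4
  σ[u='q'](R) → 1
  ρ[v/u](σ[u='q'](R)) → 1
  ρ[g/h](ρ[v/u](σ[u='q'](R))) → 1
  π[v,g](ρ[g/h](ρ[v/u](σ[u='q'](R)))) → 1
  (S ∪ π[v,g](ρ[g/h](ρ[v/u](σ[u='q'](R))))) → 5
  π[v]((S ∪ π[v,g](ρ[g/h](ρ[v/u](σ[u='q'](R)))))) → 5

E1 result:
v
p
p
p
t
E2 result:
v
p
p
p
q
t
Witness: ('q',) appears 0× in E1 but 1× in E2.

no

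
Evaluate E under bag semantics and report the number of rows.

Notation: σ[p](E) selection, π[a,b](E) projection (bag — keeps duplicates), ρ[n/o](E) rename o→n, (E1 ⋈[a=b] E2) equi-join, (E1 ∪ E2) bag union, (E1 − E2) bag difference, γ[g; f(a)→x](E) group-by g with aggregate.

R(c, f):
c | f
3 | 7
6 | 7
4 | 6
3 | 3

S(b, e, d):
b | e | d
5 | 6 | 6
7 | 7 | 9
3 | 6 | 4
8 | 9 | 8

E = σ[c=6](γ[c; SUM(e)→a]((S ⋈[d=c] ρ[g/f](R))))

Subexpression sizes:
  S → 4
  R → 4
  ρ[g/f](R) → 4
  (S ⋈[d=c] ρ[g/f](R)) → 2
  γ[c; SUM(e)→a]((S ⋈[d=c] ρ[g/f](R))) → 2
  σ[c=6](γ[c; SUM(e)→a]((S ⋈[d=c] ρ[g/f](R)))) → 1

|E| = 1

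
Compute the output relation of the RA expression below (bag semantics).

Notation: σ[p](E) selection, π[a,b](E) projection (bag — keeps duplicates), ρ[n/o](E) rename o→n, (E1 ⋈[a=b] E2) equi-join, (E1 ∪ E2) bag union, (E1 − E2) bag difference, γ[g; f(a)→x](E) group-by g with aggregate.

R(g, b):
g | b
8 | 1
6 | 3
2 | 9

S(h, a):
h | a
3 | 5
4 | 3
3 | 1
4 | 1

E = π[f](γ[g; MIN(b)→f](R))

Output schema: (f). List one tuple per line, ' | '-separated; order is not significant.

Subexpression sizes:
  R → 3
  γ[g; MIN(b)→f](R) → 3
  π[f](γ[g; MIN(b)→f](R)) → 3

== RESULT ==
f
1
3
9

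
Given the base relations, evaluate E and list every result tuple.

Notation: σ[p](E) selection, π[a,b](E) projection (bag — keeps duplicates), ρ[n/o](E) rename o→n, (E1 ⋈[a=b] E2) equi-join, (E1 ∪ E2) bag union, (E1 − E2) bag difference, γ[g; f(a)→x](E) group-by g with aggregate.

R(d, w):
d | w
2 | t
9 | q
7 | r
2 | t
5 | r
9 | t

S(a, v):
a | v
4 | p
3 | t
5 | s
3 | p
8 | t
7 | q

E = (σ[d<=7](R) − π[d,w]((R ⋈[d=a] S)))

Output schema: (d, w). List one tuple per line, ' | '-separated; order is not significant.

Per-node cardinality:
  R → 6
  σ[d<=7](R) → 4
  R → 6
  S → 6
  (R ⋈[d=a] S) → 2
  π[d,w]((R ⋈[d=a] S)) → 2
  (σ[d<=7](R) − π[d,w]((R ⋈[d=a] S))) → 2

== RESULT ==
d | w
2 | t
2 | t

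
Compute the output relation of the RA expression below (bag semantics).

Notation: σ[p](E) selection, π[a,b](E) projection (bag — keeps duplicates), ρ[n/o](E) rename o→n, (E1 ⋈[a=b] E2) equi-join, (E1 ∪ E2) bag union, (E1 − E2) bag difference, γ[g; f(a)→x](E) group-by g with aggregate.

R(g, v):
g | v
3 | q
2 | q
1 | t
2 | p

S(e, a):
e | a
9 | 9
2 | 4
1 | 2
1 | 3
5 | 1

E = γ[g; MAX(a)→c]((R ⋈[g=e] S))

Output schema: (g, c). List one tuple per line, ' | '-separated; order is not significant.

Stepwise |·|:
  R → 4
  S → 5
  (R ⋈[g=e] S) → 4
  γ[g; MAX(a)→c]((R ⋈[g=e] S)) → 2

== RESULT ==
g | c
1 | 3
2 | 4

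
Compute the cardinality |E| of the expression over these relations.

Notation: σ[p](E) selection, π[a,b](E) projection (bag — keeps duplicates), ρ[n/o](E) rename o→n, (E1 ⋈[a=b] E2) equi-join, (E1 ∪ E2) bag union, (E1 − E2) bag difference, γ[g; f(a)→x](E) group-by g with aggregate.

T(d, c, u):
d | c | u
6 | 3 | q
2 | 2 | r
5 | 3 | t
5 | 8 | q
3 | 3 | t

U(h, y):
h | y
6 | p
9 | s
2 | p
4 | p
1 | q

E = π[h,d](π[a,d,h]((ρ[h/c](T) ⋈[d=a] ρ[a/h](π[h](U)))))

Row counts bottom-up:
  T → 5
  ρ[h/c](T) → 5
  U → 5
  π[h](U) → 5
  ρ[a/h](π[h](U)) → 5
  (ρ[h/c](T) ⋈[d=a] ρ[a/h](π[h](U))) → 2
  π[a,d,h]((ρ[h/c](T) ⋈[d=a] ρ[a/h](π[h](U)))) → 2
  π[h,d](π[a,d,h]((ρ[h/c](T) ⋈[d=a] ρ[a/h](π[h](U))))) → 2

|E| = 2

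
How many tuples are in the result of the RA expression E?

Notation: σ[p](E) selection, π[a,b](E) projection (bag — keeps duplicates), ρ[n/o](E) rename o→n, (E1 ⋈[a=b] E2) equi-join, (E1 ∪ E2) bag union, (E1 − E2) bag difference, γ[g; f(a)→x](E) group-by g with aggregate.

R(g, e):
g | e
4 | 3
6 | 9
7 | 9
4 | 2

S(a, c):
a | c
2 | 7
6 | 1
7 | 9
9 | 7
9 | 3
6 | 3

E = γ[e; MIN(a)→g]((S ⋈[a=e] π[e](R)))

Per-node cardinality:
  S → 6
  R → 4
  π[e](R) → 4
  (S ⋈[a=e] π[e](R)) → 5
  γ[e; MIN(a)→g]((S ⋈[a=e] π[e](R))) → 2

|E| = 2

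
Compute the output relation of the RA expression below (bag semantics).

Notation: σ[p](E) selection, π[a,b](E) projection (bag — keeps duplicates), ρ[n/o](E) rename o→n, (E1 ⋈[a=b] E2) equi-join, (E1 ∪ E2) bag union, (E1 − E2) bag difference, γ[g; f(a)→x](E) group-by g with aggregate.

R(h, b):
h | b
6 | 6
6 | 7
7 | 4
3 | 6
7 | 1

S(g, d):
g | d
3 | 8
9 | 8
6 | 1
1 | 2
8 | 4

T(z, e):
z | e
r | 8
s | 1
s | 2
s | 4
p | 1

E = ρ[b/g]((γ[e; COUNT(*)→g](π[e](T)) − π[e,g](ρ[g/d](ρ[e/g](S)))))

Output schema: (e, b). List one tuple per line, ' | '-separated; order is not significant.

Subexpression sizes:
  T → 5
  π[e](T) → 5
  γ[e; COUNT(*)→g](π[e](T)) → 4
  S → 5
  ρ[e/g](S) → 5
  ρ[g/d](ρ[e/g](S)) → 5
  π[e,g](ρ[g/d](ρ[e/g](S))) → 5
  (γ[e; COUNT(*)→g](π[e](T)) − π[e,g](ρ[g/d](ρ[e/g](S)))) → 3
  ρ[b/g]((γ[e; COUNT(*)→g](π[e](T)) − π[e,g](ρ[g/d](ρ[e/g](S))))) → 3

== RESULT ==
e | b
2 | 1
4 | 1
8 | 1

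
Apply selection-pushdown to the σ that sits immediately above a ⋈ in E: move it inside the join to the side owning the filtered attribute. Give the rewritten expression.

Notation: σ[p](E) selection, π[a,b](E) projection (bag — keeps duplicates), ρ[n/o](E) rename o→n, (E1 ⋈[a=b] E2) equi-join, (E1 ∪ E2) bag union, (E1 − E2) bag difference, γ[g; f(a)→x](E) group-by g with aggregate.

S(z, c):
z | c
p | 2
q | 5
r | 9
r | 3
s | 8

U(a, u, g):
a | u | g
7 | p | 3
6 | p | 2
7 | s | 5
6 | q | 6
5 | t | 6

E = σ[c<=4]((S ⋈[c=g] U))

σ filters on c, owned by the left side.
E' = (σ[c<=4](S) ⋈[c=g] U)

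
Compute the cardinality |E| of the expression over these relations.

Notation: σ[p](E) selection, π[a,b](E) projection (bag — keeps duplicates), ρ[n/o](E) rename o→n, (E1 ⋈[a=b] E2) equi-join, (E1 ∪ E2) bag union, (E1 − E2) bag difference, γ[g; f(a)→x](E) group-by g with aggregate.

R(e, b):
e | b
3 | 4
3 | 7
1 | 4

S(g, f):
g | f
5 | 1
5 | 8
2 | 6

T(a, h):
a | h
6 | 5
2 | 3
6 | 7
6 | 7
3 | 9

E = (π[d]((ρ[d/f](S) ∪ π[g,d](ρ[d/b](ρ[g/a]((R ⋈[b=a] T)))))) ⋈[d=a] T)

Row counts bottom-up:
  S → 3
  ρ[d/f](S) → 3
  R → 3
  T → 5
  (R ⋈[b=a] T) → 0
  ρ[g/a]((R ⋈[b=a] T)) → 0
  ρ[d/b](ρ[g/a]((R ⋈[b=a] T))) → 0
  π[g,d](ρ[d/b](ρ[g/a]((R ⋈[b=a] T)))) → 0
  (ρ[d/f](S) ∪ π[g,d](ρ[d/b](ρ[g/a]((R ⋈[b=a] T))))) → 3
  π[d]((ρ[d/f](S) ∪ π[g,d](ρ[d/b](ρ[g/a]((R ⋈[b=a] T)))))) → 3
  T → 5
  (π[d]((ρ[d/f](S) ∪ π[g,d](ρ[d/b](ρ[g/a]((R ⋈[b=a] T)))))) ⋈[d=a] T) → 3

|E| = 3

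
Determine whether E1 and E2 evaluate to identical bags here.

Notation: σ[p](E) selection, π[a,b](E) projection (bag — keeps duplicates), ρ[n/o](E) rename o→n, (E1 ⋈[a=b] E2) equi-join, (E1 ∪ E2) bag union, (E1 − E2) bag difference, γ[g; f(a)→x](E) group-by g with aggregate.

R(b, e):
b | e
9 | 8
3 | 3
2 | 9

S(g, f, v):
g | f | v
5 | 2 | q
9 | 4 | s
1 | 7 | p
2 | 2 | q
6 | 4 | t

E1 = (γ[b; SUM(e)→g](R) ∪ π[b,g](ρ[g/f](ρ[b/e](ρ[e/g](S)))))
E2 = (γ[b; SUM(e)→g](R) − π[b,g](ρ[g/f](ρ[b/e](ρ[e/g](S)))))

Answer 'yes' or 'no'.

E1 row counts bottom-up:
  R → 3
  γ[b; SUM(e)→g](R) → 3
  S → 5
  ρ[e/g](S) → 5
  ρ[b/e](ρ[e/g](S)) → 5
  ρ[g/f](ρ[b/e](ρ[e/g](S))) → 5
  π[b,g](ρ[g/f](ρ[b/e](ρ[e/g](S)))) → 5
  (γ[b; SUM(e)→g](R) ∪ π[b,g](ρ[g/f](ρ[b/e](ρ[e/g](S))))) → 8
E2 row counts bottom-up:
  R → 3
  γ[b; SUM(e)→g](R) → 3
  S → 5
  ρ[e/g](S) → 5
  ρ[b/e](ρ[e/g](S)) → 5
  ρ[g/f](ρ[b/e](ρ[e/g](S))) → 5
  π[b,g](ρ[g/f](ρ[b/e](ρ[e/g](S)))) → 5
  (γ[b; SUM(e)→g](R) − π[b,g](ρ[g/f](ρ[b/e](ρ[e/g](S))))) → 3

E1 result:
b | g
1 | 7
2 | 2
2 | 9
3 | 3
5 | 2
6 | 4
9 | 4
9 | 8
E2 result:
b | g
2 | 9
3 | 3
9 | 8
Witness: (9, 4) appears 1× in E1 but 0× in E2.

no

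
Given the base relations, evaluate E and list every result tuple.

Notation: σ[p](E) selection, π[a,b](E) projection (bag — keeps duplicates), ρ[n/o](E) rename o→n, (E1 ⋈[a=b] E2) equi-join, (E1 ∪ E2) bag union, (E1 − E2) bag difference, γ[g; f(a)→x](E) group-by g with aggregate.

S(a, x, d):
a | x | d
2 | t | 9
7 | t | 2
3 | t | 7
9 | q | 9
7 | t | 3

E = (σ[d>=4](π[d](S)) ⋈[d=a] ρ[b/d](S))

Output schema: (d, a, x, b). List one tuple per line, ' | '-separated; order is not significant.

Subexpression sizes:
  S → 5
  π[d](S) → 5
  σ[d>=4](π[d](S)) → 3
  S → 5
  ρ[b/d](S) → 5
  (σ[d>=4](π[d](S)) ⋈[d=a] ρ[b/d](S)) → 4

== RESULT ==
d | a | x | b
7 | 7 | t | 2
7 | 7 | t | 3
9 | 9 | q | 9
9 | 9 | q | 9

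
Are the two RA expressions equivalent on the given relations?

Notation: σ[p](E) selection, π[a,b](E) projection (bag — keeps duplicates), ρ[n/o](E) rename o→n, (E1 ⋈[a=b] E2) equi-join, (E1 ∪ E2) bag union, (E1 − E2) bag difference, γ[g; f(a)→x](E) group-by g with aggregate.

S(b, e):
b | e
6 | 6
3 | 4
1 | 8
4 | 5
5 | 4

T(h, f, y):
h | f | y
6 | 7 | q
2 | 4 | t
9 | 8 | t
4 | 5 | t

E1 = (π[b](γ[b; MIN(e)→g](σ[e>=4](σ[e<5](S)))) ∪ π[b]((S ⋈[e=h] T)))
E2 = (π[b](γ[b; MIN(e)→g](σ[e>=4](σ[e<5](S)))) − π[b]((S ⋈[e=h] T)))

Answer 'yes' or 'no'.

E1 subexpression sizes:
  S → 5
  σ[e<5](S) → 2
  σ[e>=4](σ[e<5](S)) → 2
  γ[b; MIN(e)→g](σ[e>=4](σ[e<5](S))) → 2
  π[b](γ[b; MIN(e)→g](σ[e>=4](σ[e<5](S)))) → 2
  S → 5
  T → 4
  (S ⋈[e=h] T) → 3
  π[b]((S ⋈[e=h] T)) → 3
  (π[b](γ[b; MIN(e)→g](σ[e>=4](σ[e<5](S)))) ∪ π[b]((S ⋈[e=h] T))) → 5
E2 subexpression sizes:
  S → 5
  σ[e<5](S) → 2
  σ[e>=4](σ[e<5](S)) → 2
  γ[b; MIN(e)→g](σ[e>=4](σ[e<5](S))) → 2
  π[b](γ[b; MIN(e)→g](σ[e>=4](σ[e<5](S)))) → 2
  S → 5
  T → 4
  (S ⋈[e=h] T) → 3
  π[b]((S ⋈[e=h] T)) → 3
  (π[b](γ[b; MIN(e)→g](σ[e>=4](σ[e<5](S)))) − π[b]((S ⋈[e=h] T))) → 0

E1 result:
b
3
3
5
5
6
E2 result:
b
(0 rows)
Witness: (6,) appears 1× in E1 but 0× in E2.

no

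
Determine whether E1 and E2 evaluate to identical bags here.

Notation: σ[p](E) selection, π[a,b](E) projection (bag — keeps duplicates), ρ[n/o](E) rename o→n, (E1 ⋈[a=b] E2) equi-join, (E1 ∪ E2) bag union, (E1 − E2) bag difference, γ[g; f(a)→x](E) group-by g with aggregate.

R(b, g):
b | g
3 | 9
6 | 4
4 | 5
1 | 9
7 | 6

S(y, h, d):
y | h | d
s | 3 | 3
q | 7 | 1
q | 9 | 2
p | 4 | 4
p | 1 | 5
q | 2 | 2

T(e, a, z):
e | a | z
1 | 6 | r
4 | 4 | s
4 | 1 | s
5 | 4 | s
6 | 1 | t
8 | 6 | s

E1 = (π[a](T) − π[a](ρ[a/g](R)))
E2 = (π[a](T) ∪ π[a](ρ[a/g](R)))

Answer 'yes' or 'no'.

E1 row counts bottom-up:
  T → 6
  π[a](T) → 6
  R → 5
  ρ[a/g](R) → 5
  π[a](ρ[a/g](R)) → 5
  (π[a](T) − π[a](ρ[a/g](R))) → 4
E2 row counts bottom-up:
  T → 6
  π[a](T) → 6
  R → 5
  ρ[a/g](R) → 5
  π[a](ρ[a/g](R)) → 5
  (π[a](T) ∪ π[a](ρ[a/g](R))) → 11

E1 result:
a
1
1
4
6
E2 result:
a
1
1
4
4
4
5
6
6
6
9
9
Witness: (6,) appears 1× in E1 but 3× in E2.

no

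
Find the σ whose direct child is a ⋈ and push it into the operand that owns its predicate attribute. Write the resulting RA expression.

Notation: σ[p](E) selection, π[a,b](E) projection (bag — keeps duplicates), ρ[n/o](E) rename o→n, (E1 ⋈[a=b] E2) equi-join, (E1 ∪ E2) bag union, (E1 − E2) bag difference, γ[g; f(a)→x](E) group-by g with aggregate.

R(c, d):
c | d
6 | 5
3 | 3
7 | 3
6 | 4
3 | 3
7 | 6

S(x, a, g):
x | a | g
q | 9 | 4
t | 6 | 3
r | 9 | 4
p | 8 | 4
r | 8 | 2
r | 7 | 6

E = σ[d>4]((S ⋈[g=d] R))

σ filters on d, owned by the right side.
E' = (S ⋈[g=d] σ[d>4](R))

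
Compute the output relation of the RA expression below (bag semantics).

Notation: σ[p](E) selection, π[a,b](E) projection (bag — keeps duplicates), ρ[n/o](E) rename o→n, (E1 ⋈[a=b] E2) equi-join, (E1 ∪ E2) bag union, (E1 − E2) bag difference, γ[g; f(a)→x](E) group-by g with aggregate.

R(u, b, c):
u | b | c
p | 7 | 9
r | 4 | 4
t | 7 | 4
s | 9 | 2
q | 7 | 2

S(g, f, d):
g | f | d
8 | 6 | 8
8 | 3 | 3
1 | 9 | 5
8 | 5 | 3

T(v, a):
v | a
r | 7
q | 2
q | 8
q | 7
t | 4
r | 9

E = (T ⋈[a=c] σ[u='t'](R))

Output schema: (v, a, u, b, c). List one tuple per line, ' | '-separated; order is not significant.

Per-node cardinality:
  T → 6
  R → 5
  σ[u='t'](R) → 1
  (T ⋈[a=c] σ[u='t'](R)) → 1

== RESULT ==
v | a | u | b | c
t | 4 | t | 7 | 4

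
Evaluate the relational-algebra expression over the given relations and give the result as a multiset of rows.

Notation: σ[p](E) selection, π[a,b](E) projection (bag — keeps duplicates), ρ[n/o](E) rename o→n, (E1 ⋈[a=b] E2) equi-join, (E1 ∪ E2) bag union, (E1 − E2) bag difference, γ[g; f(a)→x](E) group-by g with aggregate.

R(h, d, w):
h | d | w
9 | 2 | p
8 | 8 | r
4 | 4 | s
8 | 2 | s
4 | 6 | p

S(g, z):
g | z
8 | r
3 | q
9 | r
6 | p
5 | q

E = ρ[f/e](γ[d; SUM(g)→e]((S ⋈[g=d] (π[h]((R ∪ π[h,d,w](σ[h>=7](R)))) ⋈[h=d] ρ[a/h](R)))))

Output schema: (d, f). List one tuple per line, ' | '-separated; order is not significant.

Subexpression sizes:
  S → 5
  R → 5
  R → 5
  σ[h>=7](R) → 3
  π[h,d,w](σ[h>=7](R)) → 3
  (R ∪ π[h,d,w](σ[h>=7](R))) → 8
  π[h]((R ∪ π[h,d,w](σ[h>=7](R)))) → 8
  R → 5
  ρ[a/h](R) → 5
  (π[h]((R ∪ π[h,d,w](σ[h>=7](R)))) ⋈[h=d] ρ[a/h](R)) → 6
  (S ⋈[g=d] (π[h]((R ∪ π[h,d,w](σ[h>=7](R)))) ⋈[h=d] ρ[a/h](R))) → 4
  γ[d; SUM(g)→e]((S ⋈[g=d] (π[h]((R ∪ π[h,d,w](σ[h>=7](R)))) ⋈[h=d] ρ[a/h](R)))) → 1
  ρ[f/e](γ[d; SUM(g)→e]((S ⋈[g=d] (π[h]((R ∪ π[h,d,w](σ[h>=7](R)))) ⋈[h=d] ρ[a/h](R))))) → 1

== RESULT ==
d | f
8 | 32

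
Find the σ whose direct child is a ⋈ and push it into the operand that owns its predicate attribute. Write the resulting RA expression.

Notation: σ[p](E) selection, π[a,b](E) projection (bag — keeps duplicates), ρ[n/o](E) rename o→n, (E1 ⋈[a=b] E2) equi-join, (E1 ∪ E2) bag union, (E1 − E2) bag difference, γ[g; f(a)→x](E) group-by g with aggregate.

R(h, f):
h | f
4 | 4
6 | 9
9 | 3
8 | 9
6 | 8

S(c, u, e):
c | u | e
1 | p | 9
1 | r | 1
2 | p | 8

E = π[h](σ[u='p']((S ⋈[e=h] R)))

σ filters on u, owned by the left side.
E' = π[h]((σ[u='p'](S) ⋈[e=h] R))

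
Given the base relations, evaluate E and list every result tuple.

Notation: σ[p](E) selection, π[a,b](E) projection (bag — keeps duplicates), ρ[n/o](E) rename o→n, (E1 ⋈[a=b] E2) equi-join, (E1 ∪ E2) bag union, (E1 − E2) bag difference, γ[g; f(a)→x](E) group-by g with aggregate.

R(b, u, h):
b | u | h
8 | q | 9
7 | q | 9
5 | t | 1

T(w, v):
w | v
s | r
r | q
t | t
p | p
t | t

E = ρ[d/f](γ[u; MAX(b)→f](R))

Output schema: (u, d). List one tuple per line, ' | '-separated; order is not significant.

Stepwise |·|:
  R → 3
  γ[u; MAX(b)→f](R) → 2
  ρ[d/f](γ[u; MAX(b)→f](R)) → 2

== RESULT ==
u | d
q | 8
t | 5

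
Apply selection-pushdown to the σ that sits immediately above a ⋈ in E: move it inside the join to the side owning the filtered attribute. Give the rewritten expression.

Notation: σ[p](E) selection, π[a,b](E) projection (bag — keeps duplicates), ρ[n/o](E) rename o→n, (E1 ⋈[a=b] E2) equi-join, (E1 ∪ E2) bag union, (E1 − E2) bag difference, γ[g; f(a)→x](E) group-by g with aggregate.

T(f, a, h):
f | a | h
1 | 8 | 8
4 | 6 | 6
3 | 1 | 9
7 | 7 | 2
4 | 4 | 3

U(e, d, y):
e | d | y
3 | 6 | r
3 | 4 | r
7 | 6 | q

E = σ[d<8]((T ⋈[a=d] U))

σ filters on d, owned by the right side.
E' = (T ⋈[a=d] σ[d<8](U))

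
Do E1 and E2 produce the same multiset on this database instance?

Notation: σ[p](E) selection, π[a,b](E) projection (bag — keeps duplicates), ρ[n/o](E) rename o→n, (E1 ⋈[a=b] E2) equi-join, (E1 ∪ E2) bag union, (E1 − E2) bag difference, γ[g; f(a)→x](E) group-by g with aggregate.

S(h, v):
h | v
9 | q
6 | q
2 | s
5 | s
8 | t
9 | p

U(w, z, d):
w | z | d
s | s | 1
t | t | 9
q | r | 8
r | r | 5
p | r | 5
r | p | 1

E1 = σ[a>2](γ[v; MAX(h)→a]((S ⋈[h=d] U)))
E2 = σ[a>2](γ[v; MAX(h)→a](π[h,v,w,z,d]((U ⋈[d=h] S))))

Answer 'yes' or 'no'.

E1 stepwise |·|:
  S → 6
  U → 6
  (S ⋈[h=d] U) → 5
  γ[v; MAX(h)→a]((S ⋈[h=d] U)) → 4
  σ[a>2](γ[v; MAX(h)→a]((S ⋈[h=d] U))) → 4
E2 stepwise |·|:
  U → 6
  S → 6
  (U ⋈[d=h] S) → 5
  π[h,v,w,z,d]((U ⋈[d=h] S)) → 5
  γ[v; MAX(h)→a](π[h,v,w,z,d]((U ⋈[d=h] S))) → 4
  σ[a>2](γ[v; MAX(h)→a](π[h,v,w,z,d]((U ⋈[d=h] S)))) → 4

E1 and E2 produce the same multiset:
v | a
p | 9
q | 9
s | 5
t | 8

yes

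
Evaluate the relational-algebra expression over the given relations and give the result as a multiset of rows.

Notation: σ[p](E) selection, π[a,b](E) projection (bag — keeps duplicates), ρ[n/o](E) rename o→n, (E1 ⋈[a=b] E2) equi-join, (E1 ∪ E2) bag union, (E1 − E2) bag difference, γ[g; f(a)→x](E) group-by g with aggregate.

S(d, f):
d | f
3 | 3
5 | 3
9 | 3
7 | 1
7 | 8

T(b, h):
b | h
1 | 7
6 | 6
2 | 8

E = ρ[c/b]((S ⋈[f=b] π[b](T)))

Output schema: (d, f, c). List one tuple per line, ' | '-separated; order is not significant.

Per-node cardinality:
  S → 5
  T → 3
  π[b](T) → 3
  (S ⋈[f=b] π[b](T)) → 1
  ρ[c/b]((S ⋈[f=b] π[b](T))) → 1

== RESULT ==
d | f | c
7 | 1 | 1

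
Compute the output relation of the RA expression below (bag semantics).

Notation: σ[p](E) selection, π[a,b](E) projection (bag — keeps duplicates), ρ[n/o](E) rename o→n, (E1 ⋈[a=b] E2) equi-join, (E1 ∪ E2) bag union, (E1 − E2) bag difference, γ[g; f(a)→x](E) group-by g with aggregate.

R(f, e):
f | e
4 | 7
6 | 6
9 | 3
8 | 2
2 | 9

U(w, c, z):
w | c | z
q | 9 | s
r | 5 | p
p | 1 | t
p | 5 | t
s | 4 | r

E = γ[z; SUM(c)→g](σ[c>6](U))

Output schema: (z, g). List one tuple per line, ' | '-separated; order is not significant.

Per-node cardinality:
  U → 5
  σ[c>6](U) → 1
  γ[z; SUM(c)→g](σ[c>6](U)) → 1

== RESULT ==
z | g
s | 9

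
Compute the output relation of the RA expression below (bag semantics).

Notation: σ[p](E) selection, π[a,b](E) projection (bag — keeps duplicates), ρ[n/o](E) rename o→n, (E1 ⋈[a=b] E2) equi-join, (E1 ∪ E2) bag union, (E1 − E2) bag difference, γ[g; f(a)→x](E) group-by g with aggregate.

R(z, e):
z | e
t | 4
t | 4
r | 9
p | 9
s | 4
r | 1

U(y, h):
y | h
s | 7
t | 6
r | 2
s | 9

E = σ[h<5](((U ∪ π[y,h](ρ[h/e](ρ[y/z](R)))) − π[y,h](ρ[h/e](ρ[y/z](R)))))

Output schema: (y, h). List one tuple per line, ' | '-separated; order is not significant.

Stepwise |·|:
  U → 4
  R → 6
  ρ[y/z](R) → 6
  ρ[h/e](ρ[y/z](R)) → 6
  π[y,h](ρ[h/e](ρ[y/z](R))) → 6
  (U ∪ π[y,h](ρ[h/e](ρ[y/z](R)))) → 10
  R → 6
  ρ[y/z](R) → 6
  ρ[h/e](ρ[y/z](R)) → 6
  π[y,h](ρ[h/e](ρ[y/z](R))) → 6
  ((U ∪ π[y,h](ρ[h/e](ρ[y/z](R)))) − π[y,h](ρ[h/e](ρ[y/z](R)))) → 4
  σ[h<5](((U ∪ π[y,h](ρ[h/e](ρ[y/z](R)))) − π[y,h](ρ[h/e](ρ[y/z](R))))) → 1

== RESULT ==
y | h
r | 2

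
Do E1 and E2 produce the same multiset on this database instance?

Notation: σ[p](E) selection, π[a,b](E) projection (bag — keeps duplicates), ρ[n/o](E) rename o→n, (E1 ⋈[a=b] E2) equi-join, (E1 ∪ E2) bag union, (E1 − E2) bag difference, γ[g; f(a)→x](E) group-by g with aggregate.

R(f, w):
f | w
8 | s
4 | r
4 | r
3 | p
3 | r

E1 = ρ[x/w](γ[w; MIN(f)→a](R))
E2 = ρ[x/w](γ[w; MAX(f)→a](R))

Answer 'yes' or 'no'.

E1 subexpression sizes:
  R → 5
  γ[w; MIN(f)→a](R) → 3
  ρ[x/w](γ[w; MIN(f)→a](R)) → 3
E2 subexpression sizes:
  R → 5
  γ[w; MAX(f)→a](R) → 3
  ρ[x/w](γ[w; MAX(f)→a](R)) → 3

E1 result:
x | a
p | 3
r | 3
s | 8
E2 result:
x | a
p | 3
r | 4
s | 8
Witness: ('r', 3) appears 1× in E1 but 0× in E2.

no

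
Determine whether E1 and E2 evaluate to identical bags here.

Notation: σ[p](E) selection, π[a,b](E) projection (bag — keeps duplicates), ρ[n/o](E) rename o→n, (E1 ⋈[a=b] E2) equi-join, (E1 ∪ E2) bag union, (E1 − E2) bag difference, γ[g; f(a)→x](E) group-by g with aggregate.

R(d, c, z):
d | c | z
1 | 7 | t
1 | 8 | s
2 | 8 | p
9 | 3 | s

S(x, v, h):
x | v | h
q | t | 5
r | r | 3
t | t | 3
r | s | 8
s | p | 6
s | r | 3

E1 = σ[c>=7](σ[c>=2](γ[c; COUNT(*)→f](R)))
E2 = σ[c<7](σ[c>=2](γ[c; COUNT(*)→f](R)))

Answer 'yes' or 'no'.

E1 subexpression sizes:
  R → 4
  γ[c; COUNT(*)→f](R) → 3
  σ[c>=2](γ[c; COUNT(*)→f](R)) → 3
  σ[c>=7](σ[c>=2](γ[c; COUNT(*)→f](R))) → 2
E2 subexpression sizes:
  R → 4
  γ[c; COUNT(*)→f](R) → 3
  σ[c>=2](γ[c; COUNT(*)→f](R)) → 3
  σ[c<7](σ[c>=2](γ[c; COUNT(*)→f](R))) → 1

E1 result:
c | f
7 | 1
8 | 2
E2 result:
c | f
3 | 1
Witness: (3, 1) appears 0× in E1 but 1× in E2.

no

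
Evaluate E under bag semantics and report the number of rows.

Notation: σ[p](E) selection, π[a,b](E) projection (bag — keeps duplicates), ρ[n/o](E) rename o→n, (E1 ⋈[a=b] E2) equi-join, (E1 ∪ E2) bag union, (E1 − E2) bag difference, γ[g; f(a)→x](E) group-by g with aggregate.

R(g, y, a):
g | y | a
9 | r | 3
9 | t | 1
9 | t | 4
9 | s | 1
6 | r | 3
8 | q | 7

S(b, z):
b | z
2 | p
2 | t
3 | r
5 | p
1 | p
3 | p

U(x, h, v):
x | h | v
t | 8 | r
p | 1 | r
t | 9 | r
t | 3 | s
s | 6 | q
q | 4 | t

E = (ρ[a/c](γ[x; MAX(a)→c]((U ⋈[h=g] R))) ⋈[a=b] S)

Subexpression sizes:
  U → 6
  R → 6
  (U ⋈[h=g] R) → 6
  γ[x; MAX(a)→c]((U ⋈[h=g] R)) → 2
  ρ[a/c](γ[x; MAX(a)→c]((U ⋈[h=g] R))) → 2
  S → 6
  (ρ[a/c](γ[x; MAX(a)→c]((U ⋈[h=g] R))) ⋈[a=b] S) → 2

|E| = 2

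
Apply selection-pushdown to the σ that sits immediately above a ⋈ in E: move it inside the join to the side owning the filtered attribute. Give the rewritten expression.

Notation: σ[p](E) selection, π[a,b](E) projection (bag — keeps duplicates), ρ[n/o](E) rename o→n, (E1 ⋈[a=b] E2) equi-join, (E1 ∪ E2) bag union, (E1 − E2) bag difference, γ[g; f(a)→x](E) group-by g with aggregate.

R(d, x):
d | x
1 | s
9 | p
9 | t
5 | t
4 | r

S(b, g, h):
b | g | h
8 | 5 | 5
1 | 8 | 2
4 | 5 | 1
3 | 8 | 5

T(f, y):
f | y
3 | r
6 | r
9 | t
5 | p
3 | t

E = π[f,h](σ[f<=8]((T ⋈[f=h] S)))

σ filters on f, owned by the left side.
E' = π[f,h]((σ[f<=8](T) ⋈[f=h] S))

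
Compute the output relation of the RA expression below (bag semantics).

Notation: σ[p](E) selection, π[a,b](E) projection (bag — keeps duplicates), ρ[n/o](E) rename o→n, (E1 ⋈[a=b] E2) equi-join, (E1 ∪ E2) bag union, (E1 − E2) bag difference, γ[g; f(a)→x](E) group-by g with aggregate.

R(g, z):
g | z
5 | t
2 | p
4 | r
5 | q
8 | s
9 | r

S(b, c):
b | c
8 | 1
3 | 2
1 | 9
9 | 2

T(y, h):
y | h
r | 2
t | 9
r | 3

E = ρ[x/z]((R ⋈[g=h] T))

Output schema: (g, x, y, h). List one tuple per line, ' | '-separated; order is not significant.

Row counts bottom-up:
  R → 6
  T → 3
  (R ⋈[g=h] T) → 2
  ρ[x/z]((R ⋈[g=h] T)) → 2

== RESULT ==
g | x | y | h
2 | p | r | 2
9 | r | t | 9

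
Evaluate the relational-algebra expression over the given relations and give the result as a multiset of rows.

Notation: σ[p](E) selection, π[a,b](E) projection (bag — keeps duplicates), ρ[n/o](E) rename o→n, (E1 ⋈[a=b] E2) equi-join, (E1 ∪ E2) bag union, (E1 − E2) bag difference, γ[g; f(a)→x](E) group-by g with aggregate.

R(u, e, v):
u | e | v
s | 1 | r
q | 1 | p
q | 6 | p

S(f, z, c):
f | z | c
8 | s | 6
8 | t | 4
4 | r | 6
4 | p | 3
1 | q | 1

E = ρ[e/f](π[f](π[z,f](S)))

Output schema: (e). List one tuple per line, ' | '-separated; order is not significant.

Subexpression sizes:
  S → 5
  π[z,f](S) → 5
  π[f](π[z,f](S)) → 5
  ρ[e/f](π[f](π[z,f](S))) → 5

== RESULT ==
e
1
4
4
8
8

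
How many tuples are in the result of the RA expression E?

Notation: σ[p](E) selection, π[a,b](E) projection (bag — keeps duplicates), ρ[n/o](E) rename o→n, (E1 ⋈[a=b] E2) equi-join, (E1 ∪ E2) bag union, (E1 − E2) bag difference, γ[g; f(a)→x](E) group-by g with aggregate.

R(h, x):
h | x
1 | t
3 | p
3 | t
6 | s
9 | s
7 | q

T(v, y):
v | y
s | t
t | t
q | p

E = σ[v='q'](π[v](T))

Per-node cardinality:
  T → 3
  π[v](T) → 3
  σ[v='q'](π[v](T)) → 1

|E| = 1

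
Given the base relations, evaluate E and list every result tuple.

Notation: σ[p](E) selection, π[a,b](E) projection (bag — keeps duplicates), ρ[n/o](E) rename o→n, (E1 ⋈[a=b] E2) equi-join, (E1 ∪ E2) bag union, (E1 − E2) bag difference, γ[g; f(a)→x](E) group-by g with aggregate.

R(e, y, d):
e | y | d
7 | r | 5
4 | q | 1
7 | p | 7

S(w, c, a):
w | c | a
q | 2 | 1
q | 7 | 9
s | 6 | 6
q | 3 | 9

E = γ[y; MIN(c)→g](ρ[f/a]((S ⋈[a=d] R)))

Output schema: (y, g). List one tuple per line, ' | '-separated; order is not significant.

Per-node cardinality:
  S → 4
  R → 3
  (S ⋈[a=d] R) → 1
  ρ[f/a]((S ⋈[a=d] R)) → 1
  γ[y; MIN(c)→g](ρ[f/a]((S ⋈[a=d] R))) → 1

== RESULT ==
y | g
q | 2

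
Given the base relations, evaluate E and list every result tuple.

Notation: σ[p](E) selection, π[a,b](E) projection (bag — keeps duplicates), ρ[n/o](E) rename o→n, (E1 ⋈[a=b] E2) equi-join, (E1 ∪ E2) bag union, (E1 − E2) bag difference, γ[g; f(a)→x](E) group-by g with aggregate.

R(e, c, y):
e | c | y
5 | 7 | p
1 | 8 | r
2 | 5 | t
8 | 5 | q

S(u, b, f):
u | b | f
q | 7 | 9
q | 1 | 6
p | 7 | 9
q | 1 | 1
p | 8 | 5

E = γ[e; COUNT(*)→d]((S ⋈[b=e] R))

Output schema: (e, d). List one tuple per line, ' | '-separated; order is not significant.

Row counts bottom-up:
  S → 5
  R → 4
  (S ⋈[b=e] R) → 3
  γ[e; COUNT(*)→d]((S ⋈[b=e] R)) → 2

== RESULT ==
e | d
1 | 2
8 | 1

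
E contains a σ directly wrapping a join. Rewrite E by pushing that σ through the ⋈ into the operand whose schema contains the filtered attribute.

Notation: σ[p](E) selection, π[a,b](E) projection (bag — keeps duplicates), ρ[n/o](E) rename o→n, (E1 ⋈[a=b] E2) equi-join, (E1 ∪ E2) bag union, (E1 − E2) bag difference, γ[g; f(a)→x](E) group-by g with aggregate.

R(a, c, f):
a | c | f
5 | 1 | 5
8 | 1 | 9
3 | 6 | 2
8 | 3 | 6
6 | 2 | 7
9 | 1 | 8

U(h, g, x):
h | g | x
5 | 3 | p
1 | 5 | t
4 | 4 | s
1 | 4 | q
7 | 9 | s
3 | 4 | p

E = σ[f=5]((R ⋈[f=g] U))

σ filters on f, owned by the left side.
E' = (σ[f=5](R) ⋈[f=g] U)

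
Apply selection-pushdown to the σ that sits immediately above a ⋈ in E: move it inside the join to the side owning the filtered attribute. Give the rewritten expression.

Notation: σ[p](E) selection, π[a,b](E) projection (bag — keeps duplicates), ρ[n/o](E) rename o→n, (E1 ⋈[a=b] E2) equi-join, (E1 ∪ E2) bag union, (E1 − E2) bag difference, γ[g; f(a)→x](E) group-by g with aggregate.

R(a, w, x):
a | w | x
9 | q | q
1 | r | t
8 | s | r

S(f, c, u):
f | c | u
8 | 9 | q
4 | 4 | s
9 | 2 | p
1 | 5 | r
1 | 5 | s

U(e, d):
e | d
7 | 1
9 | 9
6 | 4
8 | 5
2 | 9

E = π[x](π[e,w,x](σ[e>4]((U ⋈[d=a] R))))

σ filters on e, owned by the left side.
E' = π[x](π[e,w,x]((σ[e>4](U) ⋈[d=a] R)))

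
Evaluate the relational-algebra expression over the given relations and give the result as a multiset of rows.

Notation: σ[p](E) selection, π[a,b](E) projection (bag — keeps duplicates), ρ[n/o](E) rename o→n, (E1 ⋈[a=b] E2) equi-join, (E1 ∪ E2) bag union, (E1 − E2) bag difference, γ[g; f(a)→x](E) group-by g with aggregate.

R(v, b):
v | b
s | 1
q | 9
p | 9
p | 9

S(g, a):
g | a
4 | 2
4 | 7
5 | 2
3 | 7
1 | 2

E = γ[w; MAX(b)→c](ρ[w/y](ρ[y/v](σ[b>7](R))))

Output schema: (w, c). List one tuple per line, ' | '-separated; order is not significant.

Stepwise |·|:
  R → 4
  σ[b>7](R) → 3
  ρ[y/v](σ[b>7](R)) → 3
  ρ[w/y](ρ[y/v](σ[b>7](R))) → 3
  γ[w; MAX(b)→c](ρ[w/y](ρ[y/v](σ[b>7](R)))) → 2

== RESULT ==
w | c
p | 9
q | 9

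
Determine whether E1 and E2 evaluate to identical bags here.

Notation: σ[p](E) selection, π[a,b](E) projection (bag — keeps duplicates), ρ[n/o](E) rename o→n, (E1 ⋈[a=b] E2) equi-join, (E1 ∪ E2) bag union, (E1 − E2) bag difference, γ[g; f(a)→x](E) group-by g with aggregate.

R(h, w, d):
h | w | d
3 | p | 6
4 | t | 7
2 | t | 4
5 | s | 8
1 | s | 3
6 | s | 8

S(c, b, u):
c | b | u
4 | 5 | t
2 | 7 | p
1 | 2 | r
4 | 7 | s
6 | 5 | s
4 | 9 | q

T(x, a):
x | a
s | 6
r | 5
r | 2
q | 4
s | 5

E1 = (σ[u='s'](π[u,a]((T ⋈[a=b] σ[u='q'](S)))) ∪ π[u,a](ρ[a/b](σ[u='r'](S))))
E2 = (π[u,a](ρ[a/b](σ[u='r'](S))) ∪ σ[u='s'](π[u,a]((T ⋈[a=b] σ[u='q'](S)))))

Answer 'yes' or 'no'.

E1 per-node cardinality:
  T → 5
  S → 6
  σ[u='q'](S) → 1
  (T ⋈[a=b] σ[u='q'](S)) → 0
  π[u,a]((T ⋈[a=b] σ[u='q'](S))) → 0
  σ[u='s'](π[u,a]((T ⋈[a=b] σ[u='q'](S)))) → 0
  S → 6
  σ[u='r'](S) → 1
  ρ[a/b](σ[u='r'](S)) → 1
  π[u,a](ρ[a/b](σ[u='r'](S))) → 1
  (σ[u='s'](π[u,a]((T ⋈[a=b] σ[u='q'](S)))) ∪ π[u,a](ρ[a/b](σ[u='r'](S)))) → 1
E2 per-node cardinality:
  S → 6
  σ[u='r'](S) → 1
  ρ[a/b](σ[u='r'](S)) → 1
  π[u,a](ρ[a/b](σ[u='r'](S))) → 1
  T → 5
  S → 6
  σ[u='q'](S) → 1
  (T ⋈[a=b] σ[u='q'](S)) → 0
  π[u,a]((T ⋈[a=b] σ[u='q'](S))) → 0
  σ[u='s'](π[u,a]((T ⋈[a=b] σ[u='q'](S)))) → 0
  (π[u,a](ρ[a/b](σ[u='r'](S))) ∪ σ[u='s'](π[u,a]((T ⋈[a=b] σ[u='q'](S))))) → 1

E1 and E2 produce the same multiset:
u | a
r | 2

yes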